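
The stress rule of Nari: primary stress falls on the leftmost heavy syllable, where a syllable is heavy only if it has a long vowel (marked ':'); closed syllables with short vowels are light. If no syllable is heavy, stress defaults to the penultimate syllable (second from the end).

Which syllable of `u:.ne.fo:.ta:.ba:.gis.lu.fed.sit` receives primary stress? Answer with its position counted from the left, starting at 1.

1

Weights: 1 u: H, 2 ne L, 3 fo: H, 4 ta: H, 5 ba: H, 6 gis L, 7 lu L, 8 fed L, 9 sit L.
Heavy syllables in the domain: 1, 3, 4, 5. The leftmost is syllable 1 (u:).
Primary stress: syllable 1 → ˈu:.ne.fo:.ta:.ba:.gis.lu.fed.sit.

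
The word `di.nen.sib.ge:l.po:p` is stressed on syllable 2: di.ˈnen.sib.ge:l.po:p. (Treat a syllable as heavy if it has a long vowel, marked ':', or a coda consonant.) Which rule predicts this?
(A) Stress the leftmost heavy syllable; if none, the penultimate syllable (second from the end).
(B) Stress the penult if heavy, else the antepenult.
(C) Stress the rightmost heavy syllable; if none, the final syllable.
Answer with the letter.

Rule A → syllable 2 ✓.
Rule B → syllable 4 (observed: 2).
Rule C → syllable 5 (observed: 2).

A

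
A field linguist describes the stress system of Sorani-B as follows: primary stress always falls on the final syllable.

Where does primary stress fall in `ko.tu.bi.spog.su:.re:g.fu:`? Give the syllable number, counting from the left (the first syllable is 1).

The word has 7 syllables; the final syllable is syllable 7 (fu:).
Primary stress: syllable 7 → ko.tu.bi.spog.su:.re:g.ˈfu:.

7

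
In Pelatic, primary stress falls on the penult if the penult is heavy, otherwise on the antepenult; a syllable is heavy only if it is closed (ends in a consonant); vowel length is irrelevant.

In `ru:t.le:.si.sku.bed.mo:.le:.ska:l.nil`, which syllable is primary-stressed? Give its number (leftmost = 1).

8

Weights: 7 le: L, 8 ska:l H, 9 nil H.
The penult (syllable 8, ska:l) is heavy, so it takes stress.
Primary stress: syllable 8 → ru:t.le:.si.sku.bed.mo:.le:.ˈska:l.nil.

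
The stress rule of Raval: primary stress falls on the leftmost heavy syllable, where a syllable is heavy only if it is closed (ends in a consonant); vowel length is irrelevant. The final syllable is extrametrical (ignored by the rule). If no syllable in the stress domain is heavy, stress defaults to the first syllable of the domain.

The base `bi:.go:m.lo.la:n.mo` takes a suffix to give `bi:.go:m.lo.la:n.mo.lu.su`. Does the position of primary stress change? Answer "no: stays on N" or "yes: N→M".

Base `bi:.go:m.lo.la:n.mo` (5 syllables):
  The final syllable (5, mo) is extrametrical; the stress domain is syllables 1–4.
  Weights: 1 bi: L, 2 go:m H, 3 lo L, 4 la:n H.
  Heavy syllables in the domain: 2, 4. The leftmost is syllable 2 (go:m).
  → primary stress on syllable 2.
Suffixed `bi:.go:m.lo.la:n.mo.lu.su` (7 syllables):
  The final syllable (7, su) is extrametrical; the stress domain is syllables 1–6.
  Weights: 1 bi: L, 2 go:m H, 3 lo L, 4 la:n H, 5 mo L, 6 lu L.
  Heavy syllables in the domain: 2, 4. The leftmost is syllable 2 (go:m).
  → primary stress on syllable 2.

no: stays on 2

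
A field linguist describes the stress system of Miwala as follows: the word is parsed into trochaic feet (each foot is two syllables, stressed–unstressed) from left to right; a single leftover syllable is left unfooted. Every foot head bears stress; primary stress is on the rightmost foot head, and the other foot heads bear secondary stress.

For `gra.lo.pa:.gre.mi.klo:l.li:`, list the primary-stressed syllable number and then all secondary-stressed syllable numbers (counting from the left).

Parse left to right into trochaic (ˈσσ) feet: (ˈgra.lo) (ˈpa:.gre) (ˈmi.klo:l) li:. Syllable 7 is left unfooted.
Foot heads (stressed positions): 1, 3, 5.
End Rule Rightmost: primary stress on the rightmost head = syllable 5.
Secondary stress on 1, 3: ˌgra.lo.ˌpa:.gre.ˈmi.klo:l.li:.

primary 5, secondary 1, 3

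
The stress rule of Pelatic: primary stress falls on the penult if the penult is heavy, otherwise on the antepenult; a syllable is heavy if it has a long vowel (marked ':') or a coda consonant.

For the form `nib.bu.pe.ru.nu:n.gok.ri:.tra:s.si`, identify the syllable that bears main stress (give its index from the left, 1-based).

Weights: 7 ri: H, 8 tra:s H, 9 si L.
The penult (syllable 8, tra:s) is heavy, so it takes stress.
Primary stress: syllable 8 → nib.bu.pe.ru.nu:n.gok.ri:.ˈtra:s.si.

8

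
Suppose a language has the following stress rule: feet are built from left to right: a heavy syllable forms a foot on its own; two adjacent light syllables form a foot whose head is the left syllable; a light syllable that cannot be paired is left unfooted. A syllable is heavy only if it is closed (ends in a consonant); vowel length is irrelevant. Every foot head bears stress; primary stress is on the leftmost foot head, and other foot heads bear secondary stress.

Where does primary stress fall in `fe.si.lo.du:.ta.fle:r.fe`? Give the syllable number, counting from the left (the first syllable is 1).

1

Weights: 1 fe L, 2 si L, 3 lo L, 4 du: L, 5 ta L, 6 fle:r H, 7 fe L.
Parse left to right (heavy = foot alone; LL = one foot; stranded L unfooted): (ˈfe.si) (ˈlo.du:) ta (ˈfle:r) fe.
Foot heads: 1, 3, 6.
Primary stress on the leftmost head = syllable 1.
Primary stress: syllable 1 → ˈfe.si.lo.du:.ta.fle:r.fe.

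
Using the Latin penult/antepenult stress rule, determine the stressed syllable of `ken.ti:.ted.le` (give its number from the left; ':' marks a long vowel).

Classical Latin: stress the penult if heavy (long vowel or closed), else the antepenult.
Weights: 2 ti: H, 3 ted H, 4 le L.
The penult (syllable 3, ted) is heavy, so it takes stress.
Stress on syllable 3: ken.ti:.ˈted.le.

3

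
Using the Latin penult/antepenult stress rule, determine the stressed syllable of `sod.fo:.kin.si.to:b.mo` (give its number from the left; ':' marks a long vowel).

Classical Latin: stress the penult if heavy (long vowel or closed), else the antepenult.
Weights: 4 si L, 5 to:b H, 6 mo L.
The penult (syllable 5, to:b) is heavy, so it takes stress.
Stress on syllable 5: sod.fo:.kin.si.ˈto:b.mo.

5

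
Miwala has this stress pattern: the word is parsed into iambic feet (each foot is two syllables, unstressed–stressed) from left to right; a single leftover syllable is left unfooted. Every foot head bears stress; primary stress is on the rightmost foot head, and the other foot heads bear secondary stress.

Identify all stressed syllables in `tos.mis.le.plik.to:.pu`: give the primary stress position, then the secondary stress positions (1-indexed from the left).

primary 6, secondary 2, 4

Parse left to right into iambic (σˈσ) feet: (tos.ˈmis) (le.ˈplik) (to:.ˈpu).
Foot heads (stressed positions): 2, 4, 6.
End Rule Rightmost: primary stress on the rightmost head = syllable 6.
Secondary stress on 2, 4: tos.ˌmis.le.ˌplik.to:.ˈpu.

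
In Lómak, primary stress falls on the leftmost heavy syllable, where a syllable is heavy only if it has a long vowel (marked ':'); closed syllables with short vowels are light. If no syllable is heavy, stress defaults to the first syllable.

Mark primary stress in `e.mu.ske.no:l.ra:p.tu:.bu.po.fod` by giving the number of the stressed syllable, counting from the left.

4

Weights: 1 e L, 2 mu L, 3 ske L, 4 no:l H, 5 ra:p H, 6 tu: H, 7 bu L, 8 po L, 9 fod L.
Heavy syllables in the domain: 4, 5, 6. The leftmost is syllable 4 (no:l).
Primary stress: syllable 4 → e.mu.ske.ˈno:l.ra:p.tu:.bu.po.fod.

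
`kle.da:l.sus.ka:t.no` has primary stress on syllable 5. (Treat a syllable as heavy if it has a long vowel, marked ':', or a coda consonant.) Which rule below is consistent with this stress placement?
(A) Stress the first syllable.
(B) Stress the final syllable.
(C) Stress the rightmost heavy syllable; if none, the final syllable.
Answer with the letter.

B

Rule A → syllable 1 (observed: 5).
Rule B → syllable 5 ✓.
Rule C → syllable 4 (observed: 5).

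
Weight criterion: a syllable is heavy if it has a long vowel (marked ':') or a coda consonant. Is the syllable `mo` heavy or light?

light

`mo`: short vowel, open (no coda). Short vowel, open → light.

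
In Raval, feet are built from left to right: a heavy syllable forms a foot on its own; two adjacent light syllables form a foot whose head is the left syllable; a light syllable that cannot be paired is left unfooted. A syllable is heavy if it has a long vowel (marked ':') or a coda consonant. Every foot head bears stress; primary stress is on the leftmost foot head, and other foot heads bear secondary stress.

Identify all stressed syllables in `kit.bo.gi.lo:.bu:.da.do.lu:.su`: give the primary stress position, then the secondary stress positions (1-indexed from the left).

primary 1, secondary 2, 4, 5, 6, 8

Weights: 1 kit H, 2 bo L, 3 gi L, 4 lo: H, 5 bu: H, 6 da L, 7 do L, 8 lu: H, 9 su L.
Parse left to right (heavy = foot alone; LL = one foot; stranded L unfooted): (ˈkit) (ˈbo.gi) (ˈlo:) (ˈbu:) (ˈda.do) (ˈlu:) su.
Foot heads: 1, 2, 4, 5, 6, 8.
Primary stress on the leftmost head = syllable 1.
Secondary stress on 2, 4, 5, 6, 8: ˈkit.ˌbo.gi.ˌlo:.ˌbu:.ˌda.do.ˌlu:.su.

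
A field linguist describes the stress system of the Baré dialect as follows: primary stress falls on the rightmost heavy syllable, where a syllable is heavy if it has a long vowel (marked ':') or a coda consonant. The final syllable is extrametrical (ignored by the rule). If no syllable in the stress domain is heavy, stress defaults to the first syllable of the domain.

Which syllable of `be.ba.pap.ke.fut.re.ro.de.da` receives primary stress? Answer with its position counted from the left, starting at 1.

The final syllable (9, da) is extrametrical; the stress domain is syllables 1–8.
Weights: 1 be L, 2 ba L, 3 pap H, 4 ke L, 5 fut H, 6 re L, 7 ro L, 8 de L.
Heavy syllables in the domain: 3, 5. The rightmost is syllable 5 (fut).
Primary stress: syllable 5 → be.ba.pap.ke.ˈfut.re.ro.de.da.

5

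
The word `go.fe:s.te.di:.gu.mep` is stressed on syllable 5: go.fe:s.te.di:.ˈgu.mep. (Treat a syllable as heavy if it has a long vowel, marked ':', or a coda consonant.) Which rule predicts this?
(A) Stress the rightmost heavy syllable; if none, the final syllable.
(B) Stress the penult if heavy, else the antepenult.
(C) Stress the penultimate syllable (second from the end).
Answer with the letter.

Rule A → syllable 6 (observed: 5).
Rule B → syllable 4 (observed: 5).
Rule C → syllable 5 ✓.

C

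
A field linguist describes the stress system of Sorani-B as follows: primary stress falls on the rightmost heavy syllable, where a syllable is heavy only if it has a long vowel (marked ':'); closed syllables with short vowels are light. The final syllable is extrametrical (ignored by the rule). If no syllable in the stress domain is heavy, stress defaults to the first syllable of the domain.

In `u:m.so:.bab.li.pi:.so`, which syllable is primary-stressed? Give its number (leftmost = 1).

5

The final syllable (6, so) is extrametrical; the stress domain is syllables 1–5.
Weights: 1 u:m H, 2 so: H, 3 bab L, 4 li L, 5 pi: H.
Heavy syllables in the domain: 1, 2, 5. The rightmost is syllable 5 (pi:).
Primary stress: syllable 5 → u:m.so:.bab.li.ˈpi:.so.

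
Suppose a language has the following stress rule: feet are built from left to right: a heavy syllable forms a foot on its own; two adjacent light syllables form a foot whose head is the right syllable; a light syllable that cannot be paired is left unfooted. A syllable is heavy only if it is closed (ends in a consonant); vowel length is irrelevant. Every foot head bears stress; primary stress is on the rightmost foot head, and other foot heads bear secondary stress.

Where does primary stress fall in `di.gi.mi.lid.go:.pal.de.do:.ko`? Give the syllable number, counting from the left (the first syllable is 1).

8

Weights: 1 di L, 2 gi L, 3 mi L, 4 lid H, 5 go: L, 6 pal H, 7 de L, 8 do: L, 9 ko L.
Parse left to right (heavy = foot alone; LL = one foot; stranded L unfooted): (di.ˈgi) mi (ˈlid) go: (ˈpal) (de.ˈdo:) ko.
Foot heads: 2, 4, 6, 8.
Primary stress on the rightmost head = syllable 8.
Primary stress: syllable 8 → di.gi.mi.lid.go:.pal.de.ˈdo:.ko.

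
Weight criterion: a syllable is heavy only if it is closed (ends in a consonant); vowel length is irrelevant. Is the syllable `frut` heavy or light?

heavy

`frut`: short vowel, closed (coda /t/). Closed (coda /t/) → heavy.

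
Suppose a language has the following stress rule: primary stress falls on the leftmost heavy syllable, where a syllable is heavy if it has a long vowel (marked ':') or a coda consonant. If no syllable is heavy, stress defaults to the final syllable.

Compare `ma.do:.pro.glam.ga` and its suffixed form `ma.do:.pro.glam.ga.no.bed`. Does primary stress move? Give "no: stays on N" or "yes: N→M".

Base `ma.do:.pro.glam.ga` (5 syllables):
  Weights: 1 ma L, 2 do: H, 3 pro L, 4 glam H, 5 ga L.
  Heavy syllables in the domain: 2, 4. The leftmost is syllable 2 (do:).
  → primary stress on syllable 2.
Suffixed `ma.do:.pro.glam.ga.no.bed` (7 syllables):
  Weights: 1 ma L, 2 do: H, 3 pro L, 4 glam H, 5 ga L, 6 no L, 7 bed H.
  Heavy syllables in the domain: 2, 4, 7. The leftmost is syllable 2 (do:).
  → primary stress on syllable 2.

no: stays on 2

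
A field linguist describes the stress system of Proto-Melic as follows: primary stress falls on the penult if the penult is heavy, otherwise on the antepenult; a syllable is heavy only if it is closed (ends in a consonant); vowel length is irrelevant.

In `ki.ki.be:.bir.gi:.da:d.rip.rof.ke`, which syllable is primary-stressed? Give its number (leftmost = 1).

8

Weights: 7 rip H, 8 rof H, 9 ke L.
The penult (syllable 8, rof) is heavy, so it takes stress.
Primary stress: syllable 8 → ki.ki.be:.bir.gi:.da:d.rip.ˈrof.ke.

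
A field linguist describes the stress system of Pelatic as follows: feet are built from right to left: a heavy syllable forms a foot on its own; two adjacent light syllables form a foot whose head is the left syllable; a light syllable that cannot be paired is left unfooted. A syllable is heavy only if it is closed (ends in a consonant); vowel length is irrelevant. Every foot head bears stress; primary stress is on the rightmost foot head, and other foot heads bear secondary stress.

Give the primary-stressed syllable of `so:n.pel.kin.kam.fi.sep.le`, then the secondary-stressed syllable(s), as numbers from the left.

primary 6, secondary 1, 2, 3, 4

Weights: 1 so:n H, 2 pel H, 3 kin H, 4 kam H, 5 fi L, 6 sep H, 7 le L.
Parse right to left (heavy = foot alone; LL = one foot; stranded L unfooted): (ˈso:n) (ˈpel) (ˈkin) (ˈkam) fi (ˈsep) le.
Foot heads: 1, 2, 3, 4, 6.
Primary stress on the rightmost head = syllable 6.
Secondary stress on 1, 2, 3, 4: ˌso:n.ˌpel.ˌkin.ˌkam.fi.ˈsep.le.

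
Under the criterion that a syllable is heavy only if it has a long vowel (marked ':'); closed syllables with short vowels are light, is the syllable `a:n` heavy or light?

`a:n`: long vowel, closed (coda /n/). Long vowel → heavy.

heavy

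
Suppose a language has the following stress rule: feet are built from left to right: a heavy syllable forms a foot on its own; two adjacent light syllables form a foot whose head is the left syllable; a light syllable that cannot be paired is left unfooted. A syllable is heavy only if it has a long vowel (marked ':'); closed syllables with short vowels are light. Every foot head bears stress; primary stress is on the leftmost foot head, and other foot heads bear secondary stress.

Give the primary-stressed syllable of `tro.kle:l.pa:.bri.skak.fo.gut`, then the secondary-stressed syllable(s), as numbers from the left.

Weights: 1 tro L, 2 kle:l H, 3 pa: H, 4 bri L, 5 skak L, 6 fo L, 7 gut L.
Parse left to right (heavy = foot alone; LL = one foot; stranded L unfooted): tro (ˈkle:l) (ˈpa:) (ˈbri.skak) (ˈfo.gut).
Foot heads: 2, 3, 4, 6.
Primary stress on the leftmost head = syllable 2.
Secondary stress on 3, 4, 6: tro.ˈkle:l.ˌpa:.ˌbri.skak.ˌfo.gut.

primary 2, secondary 3, 4, 6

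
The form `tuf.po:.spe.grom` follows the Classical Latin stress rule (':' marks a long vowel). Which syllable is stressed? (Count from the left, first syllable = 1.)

Classical Latin: stress the penult if heavy (long vowel or closed), else the antepenult.
Weights: 2 po: H, 3 spe L, 4 grom H.
The penult (syllable 3, spe) is light, so stress falls on the antepenult (syllable 2, po:).
Stress on syllable 2: tuf.ˈpo:.spe.grom.

2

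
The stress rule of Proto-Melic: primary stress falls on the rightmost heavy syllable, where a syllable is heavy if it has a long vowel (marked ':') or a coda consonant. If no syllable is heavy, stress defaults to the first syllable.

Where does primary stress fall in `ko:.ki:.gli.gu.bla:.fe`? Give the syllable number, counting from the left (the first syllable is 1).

5

Weights: 1 ko: H, 2 ki: H, 3 gli L, 4 gu L, 5 bla: H, 6 fe L.
Heavy syllables in the domain: 1, 2, 5. The rightmost is syllable 5 (bla:).
Primary stress: syllable 5 → ko:.ki:.gli.gu.ˈbla:.fe.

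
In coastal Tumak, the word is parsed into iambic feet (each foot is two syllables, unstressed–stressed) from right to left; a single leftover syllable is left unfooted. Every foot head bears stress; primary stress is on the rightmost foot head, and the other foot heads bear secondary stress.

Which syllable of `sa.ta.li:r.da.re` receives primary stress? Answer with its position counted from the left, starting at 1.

5

Parse right to left into iambic (σˈσ) feet: sa (ta.ˈli:r) (da.ˈre). Syllable 1 is left unfooted.
Foot heads (stressed positions): 3, 5.
End Rule Rightmost: primary stress on the rightmost head = syllable 5.
Primary stress: syllable 5 → sa.ta.li:r.da.ˈre.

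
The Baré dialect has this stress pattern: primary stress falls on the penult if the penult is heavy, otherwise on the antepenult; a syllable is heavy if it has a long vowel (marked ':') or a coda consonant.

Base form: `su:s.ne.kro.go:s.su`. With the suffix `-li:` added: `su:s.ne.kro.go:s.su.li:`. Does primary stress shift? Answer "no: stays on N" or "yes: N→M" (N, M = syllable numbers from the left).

no: stays on 4

Base `su:s.ne.kro.go:s.su` (5 syllables):
  Weights: 3 kro L, 4 go:s H, 5 su L.
  The penult (syllable 4, go:s) is heavy, so it takes stress.
  → primary stress on syllable 4.
Suffixed `su:s.ne.kro.go:s.su.li:` (6 syllables):
  Weights: 4 go:s H, 5 su L, 6 li: H.
  The penult (syllable 5, su) is light, so stress falls on the antepenult (syllable 4, go:s).
  → primary stress on syllable 4.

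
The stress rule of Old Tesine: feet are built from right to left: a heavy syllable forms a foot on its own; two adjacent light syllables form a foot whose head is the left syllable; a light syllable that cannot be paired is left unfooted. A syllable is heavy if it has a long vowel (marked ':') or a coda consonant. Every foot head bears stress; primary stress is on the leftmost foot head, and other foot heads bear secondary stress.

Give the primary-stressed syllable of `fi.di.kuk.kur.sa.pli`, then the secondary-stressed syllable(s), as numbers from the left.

primary 1, secondary 3, 4, 5

Weights: 1 fi L, 2 di L, 3 kuk H, 4 kur H, 5 sa L, 6 pli L.
Parse right to left (heavy = foot alone; LL = one foot; stranded L unfooted): (ˈfi.di) (ˈkuk) (ˈkur) (ˈsa.pli).
Foot heads: 1, 3, 4, 5.
Primary stress on the leftmost head = syllable 1.
Secondary stress on 3, 4, 5: ˈfi.di.ˌkuk.ˌkur.ˌsa.pli.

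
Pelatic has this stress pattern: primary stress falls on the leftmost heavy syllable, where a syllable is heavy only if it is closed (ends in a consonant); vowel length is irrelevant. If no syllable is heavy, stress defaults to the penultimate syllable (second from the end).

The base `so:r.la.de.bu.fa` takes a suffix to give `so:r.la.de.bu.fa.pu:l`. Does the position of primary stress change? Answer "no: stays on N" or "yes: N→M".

no: stays on 1

Base `so:r.la.de.bu.fa` (5 syllables):
  Weights: 1 so:r H, 2 la L, 3 de L, 4 bu L, 5 fa L.
  Heavy syllables in the domain: 1. The leftmost is syllable 1 (so:r).
  → primary stress on syllable 1.
Suffixed `so:r.la.de.bu.fa.pu:l` (6 syllables):
  Weights: 1 so:r H, 2 la L, 3 de L, 4 bu L, 5 fa L, 6 pu:l H.
  Heavy syllables in the domain: 1, 6. The leftmost is syllable 1 (so:r).
  → primary stress on syllable 1.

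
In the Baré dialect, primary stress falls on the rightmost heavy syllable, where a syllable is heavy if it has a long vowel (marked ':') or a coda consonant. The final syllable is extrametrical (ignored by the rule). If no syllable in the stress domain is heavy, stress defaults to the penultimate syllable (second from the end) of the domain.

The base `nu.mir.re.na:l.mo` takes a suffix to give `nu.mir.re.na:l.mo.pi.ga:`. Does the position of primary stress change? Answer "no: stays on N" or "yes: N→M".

Base `nu.mir.re.na:l.mo` (5 syllables):
  The final syllable (5, mo) is extrametrical; the stress domain is syllables 1–4.
  Weights: 1 nu L, 2 mir H, 3 re L, 4 na:l H.
  Heavy syllables in the domain: 2, 4. The rightmost is syllable 4 (na:l).
  → primary stress on syllable 4.
Suffixed `nu.mir.re.na:l.mo.pi.ga:` (7 syllables):
  The final syllable (7, ga:) is extrametrical; the stress domain is syllables 1–6.
  Weights: 1 nu L, 2 mir H, 3 re L, 4 na:l H, 5 mo L, 6 pi L.
  Heavy syllables in the domain: 2, 4. The rightmost is syllable 4 (na:l).
  → primary stress on syllable 4.

no: stays on 4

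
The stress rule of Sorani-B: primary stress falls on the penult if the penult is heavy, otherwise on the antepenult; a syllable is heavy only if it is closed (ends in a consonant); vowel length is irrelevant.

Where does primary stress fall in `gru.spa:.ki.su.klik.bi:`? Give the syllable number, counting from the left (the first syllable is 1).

5

Weights: 4 su L, 5 klik H, 6 bi: L.
The penult (syllable 5, klik) is heavy, so it takes stress.
Primary stress: syllable 5 → gru.spa:.ki.su.ˈklik.bi:.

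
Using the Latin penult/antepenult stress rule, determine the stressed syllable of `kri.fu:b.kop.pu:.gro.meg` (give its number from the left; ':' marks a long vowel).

Classical Latin: stress the penult if heavy (long vowel or closed), else the antepenult.
Weights: 4 pu: H, 5 gro L, 6 meg H.
The penult (syllable 5, gro) is light, so stress falls on the antepenult (syllable 4, pu:).
Stress on syllable 4: kri.fu:b.kop.ˈpu:.gro.meg.

4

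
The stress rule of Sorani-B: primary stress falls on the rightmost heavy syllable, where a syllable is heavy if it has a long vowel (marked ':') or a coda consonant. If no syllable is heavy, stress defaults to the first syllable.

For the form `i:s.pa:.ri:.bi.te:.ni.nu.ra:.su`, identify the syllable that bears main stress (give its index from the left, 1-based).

8

Weights: 1 i:s H, 2 pa: H, 3 ri: H, 4 bi L, 5 te: H, 6 ni L, 7 nu L, 8 ra: H, 9 su L.
Heavy syllables in the domain: 1, 2, 3, 5, 8. The rightmost is syllable 8 (ra:).
Primary stress: syllable 8 → i:s.pa:.ri:.bi.te:.ni.nu.ˈra:.su.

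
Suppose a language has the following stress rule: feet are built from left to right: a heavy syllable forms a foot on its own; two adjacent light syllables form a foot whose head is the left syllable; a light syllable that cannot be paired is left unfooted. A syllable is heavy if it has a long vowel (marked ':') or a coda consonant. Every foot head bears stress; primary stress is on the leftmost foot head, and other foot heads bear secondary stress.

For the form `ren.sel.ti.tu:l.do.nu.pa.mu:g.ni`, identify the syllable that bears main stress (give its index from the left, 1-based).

1

Weights: 1 ren H, 2 sel H, 3 ti L, 4 tu:l H, 5 do L, 6 nu L, 7 pa L, 8 mu:g H, 9 ni L.
Parse left to right (heavy = foot alone; LL = one foot; stranded L unfooted): (ˈren) (ˈsel) ti (ˈtu:l) (ˈdo.nu) pa (ˈmu:g) ni.
Foot heads: 1, 2, 4, 5, 8.
Primary stress on the leftmost head = syllable 1.
Primary stress: syllable 1 → ˈren.sel.ti.tu:l.do.nu.pa.mu:g.ni.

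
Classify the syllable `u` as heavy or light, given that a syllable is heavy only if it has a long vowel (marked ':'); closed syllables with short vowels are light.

light

`u`: short vowel, open (no coda). Short vowel → light.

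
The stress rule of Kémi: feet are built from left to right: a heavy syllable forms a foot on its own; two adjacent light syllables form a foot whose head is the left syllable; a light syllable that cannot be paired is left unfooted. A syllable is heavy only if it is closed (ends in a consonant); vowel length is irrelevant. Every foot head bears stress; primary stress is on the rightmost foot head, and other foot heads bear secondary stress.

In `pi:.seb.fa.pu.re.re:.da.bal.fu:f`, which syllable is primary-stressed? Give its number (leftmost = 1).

Weights: 1 pi: L, 2 seb H, 3 fa L, 4 pu L, 5 re L, 6 re: L, 7 da L, 8 bal H, 9 fu:f H.
Parse left to right (heavy = foot alone; LL = one foot; stranded L unfooted): pi: (ˈseb) (ˈfa.pu) (ˈre.re:) da (ˈbal) (ˈfu:f).
Foot heads: 2, 3, 5, 8, 9.
Primary stress on the rightmost head = syllable 9.
Primary stress: syllable 9 → pi:.seb.fa.pu.re.re:.da.bal.ˈfu:f.

9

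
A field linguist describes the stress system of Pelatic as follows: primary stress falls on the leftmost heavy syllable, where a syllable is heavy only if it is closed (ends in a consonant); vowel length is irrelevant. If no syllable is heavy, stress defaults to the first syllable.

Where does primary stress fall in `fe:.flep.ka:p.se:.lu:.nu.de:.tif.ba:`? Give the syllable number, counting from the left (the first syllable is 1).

2

Weights: 1 fe: L, 2 flep H, 3 ka:p H, 4 se: L, 5 lu: L, 6 nu L, 7 de: L, 8 tif H, 9 ba: L.
Heavy syllables in the domain: 2, 3, 8. The leftmost is syllable 2 (flep).
Primary stress: syllable 2 → fe:.ˈflep.ka:p.se:.lu:.nu.de:.tif.ba:.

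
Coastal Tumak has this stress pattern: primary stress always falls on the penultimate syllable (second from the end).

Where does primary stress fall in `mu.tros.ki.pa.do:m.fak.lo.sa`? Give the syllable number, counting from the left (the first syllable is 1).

7

The word has 8 syllables; the penultimate syllable (second from the end) is syllable 7 (lo).
Primary stress: syllable 7 → mu.tros.ki.pa.do:m.fak.ˈlo.sa.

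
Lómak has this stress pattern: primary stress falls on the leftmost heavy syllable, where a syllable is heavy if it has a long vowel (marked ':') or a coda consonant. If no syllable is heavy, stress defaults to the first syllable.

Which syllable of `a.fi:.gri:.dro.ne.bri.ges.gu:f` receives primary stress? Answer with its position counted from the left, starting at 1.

Weights: 1 a L, 2 fi: H, 3 gri: H, 4 dro L, 5 ne L, 6 bri L, 7 ges H, 8 gu:f H.
Heavy syllables in the domain: 2, 3, 7, 8. The leftmost is syllable 2 (fi:).
Primary stress: syllable 2 → a.ˈfi:.gri:.dro.ne.bri.ges.gu:f.

2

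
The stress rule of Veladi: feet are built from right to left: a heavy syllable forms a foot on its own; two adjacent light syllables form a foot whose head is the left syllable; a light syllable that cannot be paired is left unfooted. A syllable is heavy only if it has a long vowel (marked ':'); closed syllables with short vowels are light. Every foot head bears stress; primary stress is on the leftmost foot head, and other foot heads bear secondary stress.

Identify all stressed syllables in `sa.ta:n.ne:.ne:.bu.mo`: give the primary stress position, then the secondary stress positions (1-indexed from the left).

Weights: 1 sa L, 2 ta:n H, 3 ne: H, 4 ne: H, 5 bu L, 6 mo L.
Parse right to left (heavy = foot alone; LL = one foot; stranded L unfooted): sa (ˈta:n) (ˈne:) (ˈne:) (ˈbu.mo).
Foot heads: 2, 3, 4, 5.
Primary stress on the leftmost head = syllable 2.
Secondary stress on 3, 4, 5: sa.ˈta:n.ˌne:.ˌne:.ˌbu.mo.

primary 2, secondary 3, 4, 5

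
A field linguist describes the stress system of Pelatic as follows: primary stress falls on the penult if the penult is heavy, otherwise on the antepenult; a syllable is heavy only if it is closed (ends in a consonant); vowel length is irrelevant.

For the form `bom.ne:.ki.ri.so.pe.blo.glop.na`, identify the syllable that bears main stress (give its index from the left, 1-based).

Weights: 7 blo L, 8 glop H, 9 na L.
The penult (syllable 8, glop) is heavy, so it takes stress.
Primary stress: syllable 8 → bom.ne:.ki.ri.so.pe.blo.ˈglop.na.

8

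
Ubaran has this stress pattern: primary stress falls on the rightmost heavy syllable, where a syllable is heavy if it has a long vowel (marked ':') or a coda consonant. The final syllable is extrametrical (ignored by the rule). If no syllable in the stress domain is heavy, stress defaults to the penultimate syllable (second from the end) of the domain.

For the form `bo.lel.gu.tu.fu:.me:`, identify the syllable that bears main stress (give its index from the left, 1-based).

The final syllable (6, me:) is extrametrical; the stress domain is syllables 1–5.
Weights: 1 bo L, 2 lel H, 3 gu L, 4 tu L, 5 fu: H.
Heavy syllables in the domain: 2, 5. The rightmost is syllable 5 (fu:).
Primary stress: syllable 5 → bo.lel.gu.tu.ˈfu:.me:.

5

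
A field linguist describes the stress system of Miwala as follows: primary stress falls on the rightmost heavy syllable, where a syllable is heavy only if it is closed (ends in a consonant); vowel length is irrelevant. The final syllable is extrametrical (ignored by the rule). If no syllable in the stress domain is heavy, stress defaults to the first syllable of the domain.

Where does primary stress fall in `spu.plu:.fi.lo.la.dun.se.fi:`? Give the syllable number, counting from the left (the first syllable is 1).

The final syllable (8, fi:) is extrametrical; the stress domain is syllables 1–7.
Weights: 1 spu L, 2 plu: L, 3 fi L, 4 lo L, 5 la L, 6 dun H, 7 se L.
Heavy syllables in the domain: 6. The rightmost is syllable 6 (dun).
Primary stress: syllable 6 → spu.plu:.fi.lo.la.ˈdun.se.fi:.

6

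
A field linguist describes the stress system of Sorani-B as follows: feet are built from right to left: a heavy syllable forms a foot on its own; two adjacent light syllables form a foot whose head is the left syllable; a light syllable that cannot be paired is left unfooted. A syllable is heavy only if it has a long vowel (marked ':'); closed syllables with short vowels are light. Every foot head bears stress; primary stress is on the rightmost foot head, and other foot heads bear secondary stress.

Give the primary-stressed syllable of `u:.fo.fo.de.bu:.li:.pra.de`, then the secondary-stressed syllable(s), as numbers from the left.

Weights: 1 u: H, 2 fo L, 3 fo L, 4 de L, 5 bu: H, 6 li: H, 7 pra L, 8 de L.
Parse right to left (heavy = foot alone; LL = one foot; stranded L unfooted): (ˈu:) fo (ˈfo.de) (ˈbu:) (ˈli:) (ˈpra.de).
Foot heads: 1, 3, 5, 6, 7.
Primary stress on the rightmost head = syllable 7.
Secondary stress on 1, 3, 5, 6: ˌu:.fo.ˌfo.de.ˌbu:.ˌli:.ˈpra.de.

primary 7, secondary 1, 3, 5, 6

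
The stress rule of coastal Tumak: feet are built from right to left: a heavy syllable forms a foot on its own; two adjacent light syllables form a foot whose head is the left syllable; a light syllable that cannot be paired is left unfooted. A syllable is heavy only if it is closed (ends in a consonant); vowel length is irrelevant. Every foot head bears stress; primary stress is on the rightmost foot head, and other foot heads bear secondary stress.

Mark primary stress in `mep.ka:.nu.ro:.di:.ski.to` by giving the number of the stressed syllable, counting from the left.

6

Weights: 1 mep H, 2 ka: L, 3 nu L, 4 ro: L, 5 di: L, 6 ski L, 7 to L.
Parse right to left (heavy = foot alone; LL = one foot; stranded L unfooted): (ˈmep) (ˈka:.nu) (ˈro:.di:) (ˈski.to).
Foot heads: 1, 2, 4, 6.
Primary stress on the rightmost head = syllable 6.
Primary stress: syllable 6 → mep.ka:.nu.ro:.di:.ˈski.to.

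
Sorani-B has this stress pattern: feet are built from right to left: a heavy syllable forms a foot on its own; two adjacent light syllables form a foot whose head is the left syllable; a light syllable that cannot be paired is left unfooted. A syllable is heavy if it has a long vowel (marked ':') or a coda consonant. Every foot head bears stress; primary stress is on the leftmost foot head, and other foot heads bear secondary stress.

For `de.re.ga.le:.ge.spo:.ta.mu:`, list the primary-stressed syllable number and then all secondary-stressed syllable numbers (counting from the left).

primary 2, secondary 4, 6, 8

Weights: 1 de L, 2 re L, 3 ga L, 4 le: H, 5 ge L, 6 spo: H, 7 ta L, 8 mu: H.
Parse right to left (heavy = foot alone; LL = one foot; stranded L unfooted): de (ˈre.ga) (ˈle:) ge (ˈspo:) ta (ˈmu:).
Foot heads: 2, 4, 6, 8.
Primary stress on the leftmost head = syllable 2.
Secondary stress on 4, 6, 8: de.ˈre.ga.ˌle:.ge.ˌspo:.ta.ˌmu:.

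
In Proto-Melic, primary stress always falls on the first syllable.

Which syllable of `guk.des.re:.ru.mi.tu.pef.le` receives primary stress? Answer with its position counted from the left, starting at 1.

The word has 8 syllables; the first syllable is syllable 1 (guk).
Primary stress: syllable 1 → ˈguk.des.re:.ru.mi.tu.pef.le.

1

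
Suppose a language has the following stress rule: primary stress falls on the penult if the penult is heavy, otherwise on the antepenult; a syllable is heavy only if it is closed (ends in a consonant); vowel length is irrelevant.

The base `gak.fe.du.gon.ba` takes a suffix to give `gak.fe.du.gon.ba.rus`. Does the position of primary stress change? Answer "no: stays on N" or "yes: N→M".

no: stays on 4

Base `gak.fe.du.gon.ba` (5 syllables):
  Weights: 3 du L, 4 gon H, 5 ba L.
  The penult (syllable 4, gon) is heavy, so it takes stress.
  → primary stress on syllable 4.
Suffixed `gak.fe.du.gon.ba.rus` (6 syllables):
  Weights: 4 gon H, 5 ba L, 6 rus H.
  The penult (syllable 5, ba) is light, so stress falls on the antepenult (syllable 4, gon).
  → primary stress on syllable 4.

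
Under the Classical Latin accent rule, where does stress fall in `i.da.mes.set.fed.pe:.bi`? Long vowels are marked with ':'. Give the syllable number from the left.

6

Classical Latin: stress the penult if heavy (long vowel or closed), else the antepenult.
Weights: 5 fed H, 6 pe: H, 7 bi L.
The penult (syllable 6, pe:) is heavy, so it takes stress.
Stress on syllable 6: i.da.mes.set.fed.ˈpe:.bi.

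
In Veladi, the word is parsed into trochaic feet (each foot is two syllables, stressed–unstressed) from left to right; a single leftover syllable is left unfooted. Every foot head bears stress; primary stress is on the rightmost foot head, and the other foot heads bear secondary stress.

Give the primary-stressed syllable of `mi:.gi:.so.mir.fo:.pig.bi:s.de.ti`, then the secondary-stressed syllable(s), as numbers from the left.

Parse left to right into trochaic (ˈσσ) feet: (ˈmi:.gi:) (ˈso.mir) (ˈfo:.pig) (ˈbi:s.de) ti. Syllable 9 is left unfooted.
Foot heads (stressed positions): 1, 3, 5, 7.
End Rule Rightmost: primary stress on the rightmost head = syllable 7.
Secondary stress on 1, 3, 5: ˌmi:.gi:.ˌso.mir.ˌfo:.pig.ˈbi:s.de.ti.

primary 7, secondary 1, 3, 5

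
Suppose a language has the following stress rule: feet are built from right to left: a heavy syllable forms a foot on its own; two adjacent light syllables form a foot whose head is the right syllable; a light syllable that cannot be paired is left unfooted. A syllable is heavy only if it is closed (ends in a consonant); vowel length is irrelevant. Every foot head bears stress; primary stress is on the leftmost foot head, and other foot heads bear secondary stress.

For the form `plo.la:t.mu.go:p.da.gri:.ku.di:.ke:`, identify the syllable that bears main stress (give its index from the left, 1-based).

Weights: 1 plo L, 2 la:t H, 3 mu L, 4 go:p H, 5 da L, 6 gri: L, 7 ku L, 8 di: L, 9 ke: L.
Parse right to left (heavy = foot alone; LL = one foot; stranded L unfooted): plo (ˈla:t) mu (ˈgo:p) da (gri:.ˈku) (di:.ˈke:).
Foot heads: 2, 4, 7, 9.
Primary stress on the leftmost head = syllable 2.
Primary stress: syllable 2 → plo.ˈla:t.mu.go:p.da.gri:.ku.di:.ke:.

2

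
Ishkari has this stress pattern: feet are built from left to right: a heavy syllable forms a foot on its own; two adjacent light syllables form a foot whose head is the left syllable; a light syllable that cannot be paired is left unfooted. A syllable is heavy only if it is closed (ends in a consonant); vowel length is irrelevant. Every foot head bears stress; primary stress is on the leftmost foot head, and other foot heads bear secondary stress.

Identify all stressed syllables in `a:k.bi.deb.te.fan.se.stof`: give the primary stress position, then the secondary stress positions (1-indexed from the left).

primary 1, secondary 3, 5, 7

Weights: 1 a:k H, 2 bi L, 3 deb H, 4 te L, 5 fan H, 6 se L, 7 stof H.
Parse left to right (heavy = foot alone; LL = one foot; stranded L unfooted): (ˈa:k) bi (ˈdeb) te (ˈfan) se (ˈstof).
Foot heads: 1, 3, 5, 7.
Primary stress on the leftmost head = syllable 1.
Secondary stress on 3, 5, 7: ˈa:k.bi.ˌdeb.te.ˌfan.se.ˌstof.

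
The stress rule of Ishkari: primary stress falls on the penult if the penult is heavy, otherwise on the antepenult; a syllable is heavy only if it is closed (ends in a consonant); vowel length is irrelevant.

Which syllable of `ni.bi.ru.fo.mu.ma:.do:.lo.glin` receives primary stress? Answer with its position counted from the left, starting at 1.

Weights: 7 do: L, 8 lo L, 9 glin H.
The penult (syllable 8, lo) is light, so stress falls on the antepenult (syllable 7, do:).
Primary stress: syllable 7 → ni.bi.ru.fo.mu.ma:.ˈdo:.lo.glin.

7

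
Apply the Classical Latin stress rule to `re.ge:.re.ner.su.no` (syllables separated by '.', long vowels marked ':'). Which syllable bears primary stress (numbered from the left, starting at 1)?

Classical Latin: stress the penult if heavy (long vowel or closed), else the antepenult.
Weights: 4 ner H, 5 su L, 6 no L.
The penult (syllable 5, su) is light, so stress falls on the antepenult (syllable 4, ner).
Stress on syllable 4: re.ge:.re.ˈner.su.no.

4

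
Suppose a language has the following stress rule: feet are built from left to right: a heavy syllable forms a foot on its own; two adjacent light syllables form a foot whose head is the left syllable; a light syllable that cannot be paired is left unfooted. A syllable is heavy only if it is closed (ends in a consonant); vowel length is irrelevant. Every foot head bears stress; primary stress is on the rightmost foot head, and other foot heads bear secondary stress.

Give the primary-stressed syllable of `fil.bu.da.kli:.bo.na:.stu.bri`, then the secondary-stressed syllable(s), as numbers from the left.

Weights: 1 fil H, 2 bu L, 3 da L, 4 kli: L, 5 bo L, 6 na: L, 7 stu L, 8 bri L.
Parse left to right (heavy = foot alone; LL = one foot; stranded L unfooted): (ˈfil) (ˈbu.da) (ˈkli:.bo) (ˈna:.stu) bri.
Foot heads: 1, 2, 4, 6.
Primary stress on the rightmost head = syllable 6.
Secondary stress on 1, 2, 4: ˌfil.ˌbu.da.ˌkli:.bo.ˈna:.stu.bri.

primary 6, secondary 1, 2, 4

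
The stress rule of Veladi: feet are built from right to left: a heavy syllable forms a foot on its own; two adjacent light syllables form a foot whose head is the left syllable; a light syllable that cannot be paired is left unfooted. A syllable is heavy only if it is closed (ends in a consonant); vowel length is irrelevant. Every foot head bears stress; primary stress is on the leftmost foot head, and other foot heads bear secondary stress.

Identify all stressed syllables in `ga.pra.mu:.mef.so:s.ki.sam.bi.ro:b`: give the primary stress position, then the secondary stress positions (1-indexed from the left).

Weights: 1 ga L, 2 pra L, 3 mu: L, 4 mef H, 5 so:s H, 6 ki L, 7 sam H, 8 bi L, 9 ro:b H.
Parse right to left (heavy = foot alone; LL = one foot; stranded L unfooted): ga (ˈpra.mu:) (ˈmef) (ˈso:s) ki (ˈsam) bi (ˈro:b).
Foot heads: 2, 4, 5, 7, 9.
Primary stress on the leftmost head = syllable 2.
Secondary stress on 4, 5, 7, 9: ga.ˈpra.mu:.ˌmef.ˌso:s.ki.ˌsam.bi.ˌro:b.

primary 2, secondary 4, 5, 7, 9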